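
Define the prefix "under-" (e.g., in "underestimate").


Prefix: under-
Example: underestimate = under- + estimate
Meaning = insufficient


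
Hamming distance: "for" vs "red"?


Comparing character by character (same length = 3):
  Pos 0: 'f' vs 'r' !=
  Pos 1: 'o' vs 'e' !=
  Pos 2: 'r' vs 'd' !=
Hamming distance = 3


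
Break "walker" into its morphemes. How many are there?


Word: "walker"
Morphemes: walk | -er
Each morpheme carries meaning
= 2 morphemes


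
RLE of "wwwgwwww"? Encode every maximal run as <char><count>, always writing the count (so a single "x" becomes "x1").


String: "wwwgwwww"
Scanning for consecutive runs:
  'w' x 3
  'g' x 1
  'w' x 4
RLE = "w3g1w4"


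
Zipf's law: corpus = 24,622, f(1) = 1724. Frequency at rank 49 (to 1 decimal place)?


Zipf's law: f(r) = f(1) / r
f(1) = 1724
f(49) = 1724 / 49
= 35.2 occurrences


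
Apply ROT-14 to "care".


Word: "care"
Shift: 14
Each letter → (letter + shift) mod 26:
  'c' (2) + 14 = 16 → 'q'
  'a' (0) + 14 = 14 → 'o'
  'r' (17) + 14 = 5 → 'f'
  'e' (4) + 14 = 18 → 's'
Result = "qofs"


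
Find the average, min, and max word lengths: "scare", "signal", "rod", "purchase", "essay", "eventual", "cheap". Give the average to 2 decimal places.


Lengths: "scare"=5, "signal"=6, "rod"=3, "purchase"=8, "essay"=5, "eventual"=8, "cheap"=5
Sum = 40, Count = 7
Average = 40/7 = 5.71
= avg=5.71, min=3, max=8


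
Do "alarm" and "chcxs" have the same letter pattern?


Pattern of "alarm": [0, 1, 0, 2, 3]
Pattern of "chcxs": [0, 1, 0, 2, 3]
Patterns match
Same pattern = Yes


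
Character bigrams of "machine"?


Word: "machine" (length 7)
Number of bigrams = 7 - 2 + 1 = 6
  Position 0: "ma"
  Position 1: "ac"
  Position 2: "ch"
  Position 3: "hi"
  Position 4: "in"
  Position 5: "ne"
Bigrams = "ma", "ac", "ch", "hi", "in", "ne"


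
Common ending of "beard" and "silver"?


Word 1: "beard"
Word 2: "silver"
Comparing from end:
  Pos -1: 'd' != 'r' (stop)
LCS = "" (length 0)


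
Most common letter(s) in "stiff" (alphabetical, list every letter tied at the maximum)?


Word: "stiff"
Letter counts:
  'f': 2
  'i': 1
  's': 1
  't': 1
Maximum count = 2
Most frequent = 'f' (2 times each)


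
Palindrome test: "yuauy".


Word: "yuauy"
Reversed: "yuauy"
Forward == Backward? yuauy == yuauy
Palindrome = Yes


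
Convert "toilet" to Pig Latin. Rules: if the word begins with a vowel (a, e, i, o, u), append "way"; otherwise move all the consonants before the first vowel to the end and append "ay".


Word: "toilet"
Starts with consonant(s) → move to end, add 'ay'
Consonant cluster: "t"
Pig Latin = "oilettay"


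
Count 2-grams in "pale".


Word: "pale" (length 4)
Number of 2-grams = length - 2 + 1 = 4 - 2 + 1
= 3


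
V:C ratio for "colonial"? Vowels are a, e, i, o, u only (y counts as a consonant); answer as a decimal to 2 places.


Word: "colonial"
Vowels (a,e,i,o,u): 4
Consonants: 4
Ratio = 4/4
= 1.00


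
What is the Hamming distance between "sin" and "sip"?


Comparing character by character (same length = 3):
  Pos 0: 's' vs 's' =
  Pos 1: 'i' vs 'i' =
  Pos 2: 'n' vs 'p' !=
Hamming distance = 1


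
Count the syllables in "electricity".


Word: "electricity"
Syllable breakdown: e | lec | tric | i | ty
Counting: 5 parts
= 5 syllables


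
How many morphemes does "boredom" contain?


Word: "boredom"
Morphemes: bore | -dom
Each morpheme carries meaning
= 2 morphemes


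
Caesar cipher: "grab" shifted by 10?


Word: "grab"
Shift: 10
Each letter → (letter + shift) mod 26:
  'g' (6) + 10 = 16 → 'q'
  'r' (17) + 10 = 1 → 'b'
  'a' (0) + 10 = 10 → 'k'
  'b' (1) + 10 = 11 → 'l'
Result = "qbkl"


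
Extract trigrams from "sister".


Word: "sister" (length 6)
Number of trigrams = 6 - 3 + 1 = 4
  Position 0: "sis"
  Position 1: "ist"
  Position 2: "ste"
  Position 3: "ter"
Trigrams = "sis", "ist", "ste", "ter"


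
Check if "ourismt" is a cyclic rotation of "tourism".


Word: "tourism", Candidate: "ourismt"
Method: check if candidate is substring of word+word
"tourismtourism" contains "ourismt"? Yes
Is rotation = Yes


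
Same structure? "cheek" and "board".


Pattern of "cheek": [0, 1, 2, 2, 3]
Pattern of "board": [0, 1, 2, 3, 4]
Patterns do not match
Same pattern = No


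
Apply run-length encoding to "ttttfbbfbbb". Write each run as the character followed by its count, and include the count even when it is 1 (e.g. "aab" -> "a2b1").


String: "ttttfbbfbbb"
Scanning for consecutive runs:
  't' x 4
  'f' x 1
  'b' x 2
  'f' x 1
  'b' x 3
RLE = "t4f1b2f1b3"


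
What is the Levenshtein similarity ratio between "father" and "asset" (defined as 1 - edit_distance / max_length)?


Word 1: "father" (length 6)
Word 2: "asset" (length 5)
One optimal edit sequence:
  1. delete 'f'  (+1)
  2. keep 'a'
  3. substitute 't' -> 's'  (+1)
  4. substitute 'h' -> 's'  (+1)
  5. keep 'e'
  6. substitute 'r' -> 't'  (+1)
Edit distance = 4
Max length = max(6, 5) = 6
Similarity = 1 - 4/6
= 0.3333


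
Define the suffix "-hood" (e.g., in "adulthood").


Suffix: -hood
As in: adulthood -> adult + -hood
Meaning = state / condition


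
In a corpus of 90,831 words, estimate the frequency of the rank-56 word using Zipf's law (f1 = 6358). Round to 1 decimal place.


Zipf's law: f(r) = f(1) / r
f(1) = 6358
f(56) = 6358 / 56
= 113.5 occurrences


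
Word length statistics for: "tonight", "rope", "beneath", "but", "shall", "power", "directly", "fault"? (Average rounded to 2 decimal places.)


Lengths: "tonight"=7, "rope"=4, "beneath"=7, "but"=3, "shall"=5, "power"=5, "directly"=8, "fault"=5
Sum = 44, Count = 8
Average = 44/8 = 5.50
= avg=5.50, min=3, max=8


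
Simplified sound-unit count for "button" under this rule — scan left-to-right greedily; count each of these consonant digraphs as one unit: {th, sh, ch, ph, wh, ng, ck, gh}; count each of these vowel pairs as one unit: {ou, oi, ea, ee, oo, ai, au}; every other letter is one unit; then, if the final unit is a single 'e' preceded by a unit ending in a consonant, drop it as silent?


Word: "button" (6 letters)
Left-to-right scan:
  (1) 'b' (letter)
  (2) 'u' (letter)
  (3) 't' (letter)
  (4) 't' (letter)
  (5) 'o' (letter)
  (6) 'n' (letter)
Units from scan: 6
Sound units = 6 units


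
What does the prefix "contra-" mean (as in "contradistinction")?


Prefix: contra-
As in: contradistinction -> contra- + distinction
Meaning = against


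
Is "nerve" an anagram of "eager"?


Word 1: "eager" → sorted: aeegr
Word 2: "nerve" → sorted: eenrv
Same letters? aeegr != eenrv
Anagram = No


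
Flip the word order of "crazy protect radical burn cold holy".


Original: "crazy protect radical burn cold holy"
Words (1..n): crazy | protect | radical | burn | cold | holy
Reversed (n..1): holy | cold | burn | radical | protect | crazy
Result = "holy cold burn radical protect crazy"


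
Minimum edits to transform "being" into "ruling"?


Word 1: "being" (length 5)
Word 2: "ruling" (length 6)
One optimal edit sequence (insert/delete/substitute each cost 1):
  1. insert 'r'  (+1)
  2. substitute 'b' -> 'u'  (+1)
  3. substitute 'e' -> 'l'  (+1)
  4. keep 'i'
  5. keep 'n'
  6. keep 'g'
Total edit operations: 3
Edit distance = 3


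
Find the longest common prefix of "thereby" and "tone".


Word 1: "thereby"
Word 2: "tone"
Comparing from start:
  Pos 0: 't' == 't'
  Pos 1: 'h' != 'o' (stop)
LCP = "t" (length 1)


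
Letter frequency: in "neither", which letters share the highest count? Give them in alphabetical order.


Word: "neither"
Letter counts:
  'e': 2
  'h': 1
  'i': 1
  'n': 1
  'r': 1
  't': 1
Maximum count = 2
Most frequent = 'e' (2 times each)


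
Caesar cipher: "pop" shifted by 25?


Word: "pop"
Shift: 25
Each letter → (letter + shift) mod 26:
  'p' (15) + 25 = 14 → 'o'
  'o' (14) + 25 = 13 → 'n'
  'p' (15) + 25 = 14 → 'o'
Result = "ono"


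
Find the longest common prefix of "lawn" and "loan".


Word 1: "lawn"
Word 2: "loan"
Comparing from start:
  Pos 0: 'l' == 'l'
  Pos 1: 'a' != 'o' (stop)
LCP = "l" (length 1)


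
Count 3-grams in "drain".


Word: "drain" (length 5)
Number of 3-grams = length - 3 + 1 = 5 - 3 + 1
= 3


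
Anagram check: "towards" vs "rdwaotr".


Word 1: "towards" → sorted: adorstw
Word 2: "rdwaotr" → sorted: adorrtw
Same letters? adorstw != adorrtw
Anagram = No


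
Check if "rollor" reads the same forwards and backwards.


Word: "rollor"
Reversed: "rollor"
Forward == Backward? rollor == rollor
Palindrome = Yes


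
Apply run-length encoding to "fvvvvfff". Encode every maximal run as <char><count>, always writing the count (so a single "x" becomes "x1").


String: "fvvvvfff"
Scanning for consecutive runs:
  'f' x 1
  'v' x 4
  'f' x 3
RLE = "f1v4f3"


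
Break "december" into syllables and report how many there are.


Word: "december"
Syllable breakdown: de | cem | ber
Counting: 3 parts
= 3 syllables


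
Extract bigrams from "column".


Word: "column" (length 6)
Number of bigrams = 6 - 2 + 1 = 5
  Position 0: "co"
  Position 1: "ol"
  Position 2: "lu"
  Position 3: "um"
  Position 4: "mn"
Bigrams = "co", "ol", "lu", "um", "mn"


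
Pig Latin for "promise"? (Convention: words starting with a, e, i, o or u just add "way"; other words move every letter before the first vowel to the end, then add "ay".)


Word: "promise"
Starts with consonant(s) → move to end, add 'ay'
Consonant cluster: "pr"
Pig Latin = "omisepray"


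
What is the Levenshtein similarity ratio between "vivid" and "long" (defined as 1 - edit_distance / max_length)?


Word 1: "vivid" (length 5)
Word 2: "long" (length 4)
One optimal edit sequence:
  1. delete 'v'  (+1)
  2. substitute 'i' -> 'l'  (+1)
  3. substitute 'v' -> 'o'  (+1)
  4. substitute 'i' -> 'n'  (+1)
  5. substitute 'd' -> 'g'  (+1)
Edit distance = 5
Max length = max(5, 4) = 5
Similarity = 1 - 5/5
= 0.0000


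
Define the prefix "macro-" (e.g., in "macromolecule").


Prefix: macro-
Example: macromolecule = macro- + molecule
Meaning = large


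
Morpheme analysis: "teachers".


Word: "teachers"
Morphemes: teach | -er | -s
Each morpheme carries meaning
= 3 morphemes


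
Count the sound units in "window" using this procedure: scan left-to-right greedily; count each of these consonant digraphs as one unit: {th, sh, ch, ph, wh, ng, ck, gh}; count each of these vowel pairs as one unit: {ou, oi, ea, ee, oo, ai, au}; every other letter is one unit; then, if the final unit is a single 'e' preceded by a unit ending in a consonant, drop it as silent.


Word: "window" (6 letters)
Left-to-right scan:
  (1) 'w' (letter)
  (2) 'i' (letter)
  (3) 'n' (letter)
  (4) 'd' (letter)
  (5) 'o' (letter)
  (6) 'w' (letter)
Units from scan: 6
Sound units = 6 units


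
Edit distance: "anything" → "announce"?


Word 1: "anything" (length 8)
Word 2: "announce" (length 8)
One optimal edit sequence (insert/delete/substitute each cost 1):
  1. keep 'a'
  2. keep 'n'
  3. substitute 'y' -> 'n'  (+1)
  4. substitute 't' -> 'o'  (+1)
  5. substitute 'h' -> 'u'  (+1)
  6. substitute 'i' -> 'n'  (+1)
  7. substitute 'n' -> 'c'  (+1)
  8. substitute 'g' -> 'e'  (+1)
Total edit operations: 6
Edit distance = 6


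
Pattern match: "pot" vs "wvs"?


Pattern of "pot": [0, 1, 2]
Pattern of "wvs": [0, 1, 2]
Patterns match
Same pattern = Yes


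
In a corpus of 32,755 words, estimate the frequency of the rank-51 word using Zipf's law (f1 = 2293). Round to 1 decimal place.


Zipf's law: f(r) = f(1) / r
f(1) = 2293
f(51) = 2293 / 51
= 45.0 occurrences


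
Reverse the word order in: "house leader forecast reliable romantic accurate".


Original: "house leader forecast reliable romantic accurate"
Words (1..n): house | leader | forecast | reliable | romantic | accurate
Reversed (n..1): accurate | romantic | reliable | forecast | leader | house
Result = "accurate romantic reliable forecast leader house"


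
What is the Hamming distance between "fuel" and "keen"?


Comparing character by character (same length = 4):
  Pos 0: 'f' vs 'k' !=
  Pos 1: 'u' vs 'e' !=
  Pos 2: 'e' vs 'e' =
  Pos 3: 'l' vs 'n' !=
Hamming distance = 3


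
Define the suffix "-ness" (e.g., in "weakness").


Suffix: -ness
As in: weakness -> weak + -ness
Meaning = state of being


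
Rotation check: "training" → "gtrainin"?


Word: "training", Candidate: "gtrainin"
Method: check if candidate is substring of word+word
"trainingtraining" contains "gtrainin"? Yes
Is rotation = Yes


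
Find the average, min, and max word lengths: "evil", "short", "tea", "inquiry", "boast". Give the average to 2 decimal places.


Lengths: "evil"=4, "short"=5, "tea"=3, "inquiry"=7, "boast"=5
Sum = 24, Count = 5
Average = 24/5 = 4.80
= avg=4.80, min=3, max=7


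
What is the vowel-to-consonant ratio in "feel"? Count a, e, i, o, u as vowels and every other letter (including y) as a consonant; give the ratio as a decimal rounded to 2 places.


Word: "feel"
Vowels (a,e,i,o,u): 2
Consonants: 2
Ratio = 2/2
= 1.00


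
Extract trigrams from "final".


Word: "final" (length 5)
Number of trigrams = 5 - 3 + 1 = 3
  Position 0: "fin"
  Position 1: "ina"
  Position 2: "nal"
Trigrams = "fin", "ina", "nal"


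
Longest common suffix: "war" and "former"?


Word 1: "war"
Word 2: "former"
Comparing from end:
  Pos -1: 'r' == 'r'
  Pos -2: 'a' != 'e' (stop)
LCS = "r" (length 1)


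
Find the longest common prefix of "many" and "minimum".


Word 1: "many"
Word 2: "minimum"
Comparing from start:
  Pos 0: 'm' == 'm'
  Pos 1: 'a' != 'i' (stop)
LCP = "m" (length 1)


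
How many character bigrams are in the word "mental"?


Word: "mental" (length 6)
Number of 2-grams = length - 2 + 1 = 6 - 2 + 1
= 5


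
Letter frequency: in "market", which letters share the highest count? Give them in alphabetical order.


Word: "market"
Letter counts:
  'a': 1
  'e': 1
  'k': 1
  'm': 1
  'r': 1
  't': 1
Maximum count = 1
Most frequent = 'a', 'e', 'k', 'm', 'r', 't' (1 time each)


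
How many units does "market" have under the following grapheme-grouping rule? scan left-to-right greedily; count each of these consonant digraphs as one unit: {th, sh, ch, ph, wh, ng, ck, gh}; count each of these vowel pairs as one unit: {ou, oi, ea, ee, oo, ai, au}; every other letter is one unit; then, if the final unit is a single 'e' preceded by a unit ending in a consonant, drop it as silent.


Word: "market" (6 letters)
Left-to-right scan:
  (1) 'm' (letter)
  (2) 'a' (letter)
  (3) 'r' (letter)
  (4) 'k' (letter)
  (5) 'e' (letter)
  (6) 't' (letter)
Units from scan: 6
Sound units = 6 units


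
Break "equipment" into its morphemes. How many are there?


Word: "equipment"
Morphemes: equip | -ment
Each morpheme carries meaning
= 2 morphemes


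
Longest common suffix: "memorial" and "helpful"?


Word 1: "memorial"
Word 2: "helpful"
Comparing from end:
  Pos -1: 'l' == 'l'
  Pos -2: 'a' != 'u' (stop)
LCS = "l" (length 1)


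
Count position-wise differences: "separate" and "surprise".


Comparing character by character (same length = 8):
  Pos 0: 's' vs 's' =
  Pos 1: 'e' vs 'u' !=
  Pos 2: 'p' vs 'r' !=
  Pos 3: 'a' vs 'p' !=
  Pos 4: 'r' vs 'r' =
  Pos 5: 'a' vs 'i' !=
  Pos 6: 't' vs 's' !=
  Pos 7: 'e' vs 'e' =
Hamming distance = 5


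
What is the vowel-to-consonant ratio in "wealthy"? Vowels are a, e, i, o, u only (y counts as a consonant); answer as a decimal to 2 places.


Word: "wealthy"
Vowels (a,e,i,o,u): 2
Consonants: 5
Ratio = 2/5
= 0.40


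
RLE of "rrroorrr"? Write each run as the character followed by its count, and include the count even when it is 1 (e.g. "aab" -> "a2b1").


String: "rrroorrr"
Scanning for consecutive runs:
  'r' x 3
  'o' x 2
  'r' x 3
RLE = "r3o2r3"


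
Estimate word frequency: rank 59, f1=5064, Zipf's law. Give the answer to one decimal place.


Zipf's law: f(r) = f(1) / r
f(1) = 5064
f(59) = 5064 / 59
= 85.8 occurrences


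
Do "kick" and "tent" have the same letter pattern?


Pattern of "kick": [0, 1, 2, 0]
Pattern of "tent": [0, 1, 2, 0]
Patterns match
Same pattern = Yes


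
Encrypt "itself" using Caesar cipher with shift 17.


Word: "itself"
Shift: 17
Each letter → (letter + shift) mod 26:
  'i' (8) + 17 = 25 → 'z'
  't' (19) + 17 = 10 → 'k'
  's' (18) + 17 = 9 → 'j'
  'e' (4) + 17 = 21 → 'v'
  'l' (11) + 17 = 2 → 'c'
  'f' (5) + 17 = 22 → 'w'
Result = "zkjvcw"


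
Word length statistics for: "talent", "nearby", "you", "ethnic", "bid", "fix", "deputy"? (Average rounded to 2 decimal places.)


Lengths: "talent"=6, "nearby"=6, "you"=3, "ethnic"=6, "bid"=3, "fix"=3, "deputy"=6
Sum = 33, Count = 7
Average = 33/7 = 4.71
= avg=4.71, min=3, max=6


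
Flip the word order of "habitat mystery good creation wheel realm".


Original: "habitat mystery good creation wheel realm"
Words (1..n): habitat | mystery | good | creation | wheel | realm
Reversed (n..1): realm | wheel | creation | good | mystery | habitat
Result = "realm wheel creation good mystery habitat"


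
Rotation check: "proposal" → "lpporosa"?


Word: "proposal", Candidate: "lpporosa"
Method: check if candidate is substring of word+word
"proposalproposal" contains "lpporosa"? No
Is rotation = No


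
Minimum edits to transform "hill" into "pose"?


Word 1: "hill" (length 4)
Word 2: "pose" (length 4)
One optimal edit sequence (insert/delete/substitute each cost 1):
  1. substitute 'h' -> 'p'  (+1)
  2. substitute 'i' -> 'o'  (+1)
  3. substitute 'l' -> 's'  (+1)
  4. substitute 'l' -> 'e'  (+1)
Total edit operations: 4
Edit distance = 4


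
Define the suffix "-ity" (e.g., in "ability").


Suffix: -ity
Example: ability = able + -ity, with a spelling change
Meaning = quality of


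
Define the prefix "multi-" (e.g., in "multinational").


Prefix: multi-
Example: multinational = multi- + national
Meaning = many


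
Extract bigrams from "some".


Word: "some" (length 4)
Number of bigrams = 4 - 2 + 1 = 3
  Position 0: "so"
  Position 1: "om"
  Position 2: "me"
Bigrams = "so", "om", "me"


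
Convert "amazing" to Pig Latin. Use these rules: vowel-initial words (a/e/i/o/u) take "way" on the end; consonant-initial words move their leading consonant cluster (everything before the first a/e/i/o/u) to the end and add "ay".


Word: "amazing"
Starts with vowel → add 'way'
Pig Latin = "amazingway"


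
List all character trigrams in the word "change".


Word: "change" (length 6)
Number of trigrams = 6 - 3 + 1 = 4
  Position 0: "cha"
  Position 1: "han"
  Position 2: "ang"
  Position 3: "nge"
Trigrams = "cha", "han", "ang", "nge"


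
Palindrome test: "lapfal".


Word: "lapfal"
Reversed: "lafpal"
Forward == Backward? lapfal != lafpal
Palindrome = No


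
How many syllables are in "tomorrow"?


Word: "tomorrow"
Syllable breakdown: to / mor / row
Counting: 3 parts
= 3 syllables


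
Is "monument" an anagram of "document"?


Word 1: "document" → sorted: cdemnotu
Word 2: "monument" → sorted: emmnnotu
Same letters? cdemnotu != emmnnotu
Anagram = No


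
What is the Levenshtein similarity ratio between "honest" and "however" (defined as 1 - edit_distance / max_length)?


Word 1: "honest" (length 6)
Word 2: "however" (length 7)
One optimal edit sequence:
  1. keep 'h'
  2. keep 'o'
  3. substitute 'n' -> 'w'  (+1)
  4. keep 'e'
  5. insert 'v'  (+1)
  6. substitute 's' -> 'e'  (+1)
  7. substitute 't' -> 'r'  (+1)
Edit distance = 4
Max length = max(6, 7) = 7
Similarity = 1 - 4/7
= 0.4286


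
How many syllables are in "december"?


Word: "december"
Syllable breakdown: de | cem | ber
Counting: 3 parts
= 3 syllables


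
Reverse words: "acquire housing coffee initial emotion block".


Original: "acquire housing coffee initial emotion block"
Words (1..n): acquire | housing | coffee | initial | emotion | block
Reversed (n..1): block | emotion | initial | coffee | housing | acquire
Result = "block emotion initial coffee housing acquire"


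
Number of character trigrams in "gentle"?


Word: "gentle" (length 6)
Number of 3-grams = length - 3 + 1 = 6 - 3 + 1
= 4


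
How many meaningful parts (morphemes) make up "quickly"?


Word: "quickly"
Morphemes: quick | -ly
Each morpheme carries meaning
= 2 morphemes


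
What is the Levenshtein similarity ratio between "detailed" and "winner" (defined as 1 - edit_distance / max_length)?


Word 1: "detailed" (length 8)
Word 2: "winner" (length 6)
One optimal edit sequence:
  1. delete 'd'  (+1)
  2. delete 'e'  (+1)
  3. substitute 't' -> 'w'  (+1)
  4. substitute 'a' -> 'i'  (+1)
  5. substitute 'i' -> 'n'  (+1)
  6. substitute 'l' -> 'n'  (+1)
  7. keep 'e'
  8. substitute 'd' -> 'r'  (+1)
Edit distance = 7
Max length = max(8, 6) = 8
Similarity = 1 - 7/8
= 0.1250


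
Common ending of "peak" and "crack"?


Word 1: "peak"
Word 2: "crack"
Comparing from end:
  Pos -1: 'k' == 'k'
  Pos -2: 'a' != 'c' (stop)
LCS = "k" (length 1)


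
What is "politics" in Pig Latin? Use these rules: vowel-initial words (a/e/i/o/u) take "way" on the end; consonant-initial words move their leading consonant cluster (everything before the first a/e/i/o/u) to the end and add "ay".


Word: "politics"
Starts with consonant(s) → move to end, add 'ay'
Consonant cluster: "p"
Pig Latin = "oliticspay"


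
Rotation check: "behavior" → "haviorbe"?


Word: "behavior", Candidate: "haviorbe"
Method: check if candidate is substring of word+word
"behaviorbehavior" contains "haviorbe"? Yes
Is rotation = Yes


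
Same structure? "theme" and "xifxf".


Pattern of "theme": [0, 1, 2, 3, 2]
Pattern of "xifxf": [0, 1, 2, 0, 2]
Patterns do not match
Same pattern = No


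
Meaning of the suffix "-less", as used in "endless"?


Suffix: -less
As in: endless -> end + -less
Meaning = without


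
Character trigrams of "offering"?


Word: "offering" (length 8)
Number of trigrams = 8 - 3 + 1 = 6
  Position 0: "off"
  Position 1: "ffe"
  Position 2: "fer"
  Position 3: "eri"
  Position 4: "rin"
  Position 5: "ing"
Trigrams = "off", "ffe", "fer", "eri", "rin", "ing"


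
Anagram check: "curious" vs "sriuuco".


Word 1: "curious" → sorted: ciorsuu
Word 2: "sriuuco" → sorted: ciorsuu
Same letters? ciorsuu == ciorsuu
Anagram = Yes


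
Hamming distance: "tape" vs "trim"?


Comparing character by character (same length = 4):
  Pos 0: 't' vs 't' =
  Pos 1: 'a' vs 'r' !=
  Pos 2: 'p' vs 'i' !=
  Pos 3: 'e' vs 'm' !=
Hamming distance = 3


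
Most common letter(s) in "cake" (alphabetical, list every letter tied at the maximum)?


Word: "cake"
Letter counts:
  'a': 1
  'c': 1
  'e': 1
  'k': 1
Maximum count = 1
Most frequent = 'a', 'c', 'e', 'k' (1 time each)


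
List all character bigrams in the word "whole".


Word: "whole" (length 5)
Number of bigrams = 5 - 2 + 1 = 4
  Position 0: "wh"
  Position 1: "ho"
  Position 2: "ol"
  Position 3: "le"
Bigrams = "wh", "ho", "ol", "le"


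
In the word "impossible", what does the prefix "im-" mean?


Prefix: im-
Example: impossible (im- + possible)
Meaning = not / into


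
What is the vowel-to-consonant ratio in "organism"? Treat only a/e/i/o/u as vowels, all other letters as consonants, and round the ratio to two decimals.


Word: "organism"
Vowels (a,e,i,o,u): 3
Consonants: 5
Ratio = 3/5
= 0.60


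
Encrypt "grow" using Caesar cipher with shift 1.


Word: "grow"
Shift: 1
Each letter → (letter + shift) mod 26:
  'g' (6) + 1 = 7 → 'h'
  'r' (17) + 1 = 18 → 's'
  'o' (14) + 1 = 15 → 'p'
  'w' (22) + 1 = 23 → 'x'
Result = "hspx"


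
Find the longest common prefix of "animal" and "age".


Word 1: "animal"
Word 2: "age"
Comparing from start:
  Pos 0: 'a' == 'a'
  Pos 1: 'n' != 'g' (stop)
LCP = "a" (length 1)


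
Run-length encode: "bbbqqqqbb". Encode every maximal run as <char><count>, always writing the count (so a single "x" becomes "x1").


String: "bbbqqqqbb"
Scanning for consecutive runs:
  'b' x 3
  'q' x 4
  'b' x 2
RLE = "b3q4b2"


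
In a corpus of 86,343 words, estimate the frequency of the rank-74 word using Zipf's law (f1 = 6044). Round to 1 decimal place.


Zipf's law: f(r) = f(1) / r
f(1) = 6044
f(74) = 6044 / 74
= 81.7 occurrences


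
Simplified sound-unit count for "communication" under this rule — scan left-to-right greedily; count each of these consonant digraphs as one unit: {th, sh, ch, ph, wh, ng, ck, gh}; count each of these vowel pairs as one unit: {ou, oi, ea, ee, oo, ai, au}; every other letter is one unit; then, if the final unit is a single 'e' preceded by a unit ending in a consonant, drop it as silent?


Word: "communication" (13 letters)
Left-to-right scan:
  (1) 'c' (letter)
  (2) 'o' (letter)
  (3) 'm' (letter)
  (4) 'm' (letter)
  (5) 'u' (letter)
  (6) 'n' (letter)
  (7) 'i' (letter)
  (8) 'c' (letter)
  (9) 'a' (letter)
  (10) 't' (letter)
  (11) 'i' (letter)
  (12) 'o' (letter)
  (13) 'n' (letter)
Units from scan: 13
Sound units = 13 units


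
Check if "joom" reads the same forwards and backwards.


Word: "joom"
Reversed: "mooj"
Forward == Backward? joom != mooj
Palindrome = No


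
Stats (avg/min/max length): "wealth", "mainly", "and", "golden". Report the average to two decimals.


Lengths: "wealth"=6, "mainly"=6, "and"=3, "golden"=6
Sum = 21, Count = 4
Average = 21/4 = 5.25
= avg=5.25, min=3, max=6


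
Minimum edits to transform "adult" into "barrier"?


Word 1: "adult" (length 5)
Word 2: "barrier" (length 7)
One optimal edit sequence (insert/delete/substitute each cost 1):
  1. insert 'b'  (+1)
  2. keep 'a'
  3. insert 'r'  (+1)
  4. substitute 'd' -> 'r'  (+1)
  5. substitute 'u' -> 'i'  (+1)
  6. substitute 'l' -> 'e'  (+1)
  7. substitute 't' -> 'r'  (+1)
Total edit operations: 6
Edit distance = 6


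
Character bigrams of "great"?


Word: "great" (length 5)
Number of bigrams = 5 - 2 + 1 = 4
  Position 0: "gr"
  Position 1: "re"
  Position 2: "ea"
  Position 3: "at"
Bigrams = "gr", "re", "ea", "at"


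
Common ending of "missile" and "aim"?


Word 1: "missile"
Word 2: "aim"
Comparing from end:
  Pos -1: 'e' != 'm' (stop)
LCS = "" (length 0)


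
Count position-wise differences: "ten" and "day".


Comparing character by character (same length = 3):
  Pos 0: 't' vs 'd' !=
  Pos 1: 'e' vs 'a' !=
  Pos 2: 'n' vs 'y' !=
Hamming distance = 3


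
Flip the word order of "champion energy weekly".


Original: "champion energy weekly"
Words (1..n): champion | energy | weekly
Reversed (n..1): weekly | energy | champion
Result = "weekly energy champion"


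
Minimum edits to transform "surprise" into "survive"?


Word 1: "surprise" (length 8)
Word 2: "survive" (length 7)
One optimal edit sequence (insert/delete/substitute each cost 1):
  1. keep 's'
  2. keep 'u'
  3. keep 'r'
  4. delete 'p'  (+1)
  5. substitute 'r' -> 'v'  (+1)
  6. keep 'i'
  7. substitute 's' -> 'v'  (+1)
  8. keep 'e'
Total edit operations: 3
Edit distance = 3


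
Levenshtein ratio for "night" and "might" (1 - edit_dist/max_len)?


Word 1: "night" (length 5)
Word 2: "might" (length 5)
One optimal edit sequence:
  1. substitute 'n' -> 'm'  (+1)
  2. keep 'i'
  3. keep 'g'
  4. keep 'h'
  5. keep 't'
Edit distance = 1
Max length = max(5, 5) = 5
Similarity = 1 - 1/5
= 0.8000


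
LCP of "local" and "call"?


Word 1: "local"
Word 2: "call"
Comparing from start:
  Pos 0: 'l' != 'c' (stop)
LCP = "" (length 0)


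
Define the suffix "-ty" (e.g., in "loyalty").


Suffix: -ty
Example: loyalty (loyal + -ty)
Meaning = quality of


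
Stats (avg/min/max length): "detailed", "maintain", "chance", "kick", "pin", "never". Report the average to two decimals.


Lengths: "detailed"=8, "maintain"=8, "chance"=6, "kick"=4, "pin"=3, "never"=5
Sum = 34, Count = 6
Average = 34/6 = 5.67
= avg=5.67, min=3, max=8


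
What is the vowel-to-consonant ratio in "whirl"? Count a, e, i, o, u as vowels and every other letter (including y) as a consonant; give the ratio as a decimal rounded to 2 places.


Word: "whirl"
Vowels (a,e,i,o,u): 1
Consonants: 4
Ratio = 1/4
= 0.25


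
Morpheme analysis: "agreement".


Word: "agreement"
Morphemes: agree / -ment
Each morpheme carries meaning
= 2 morphemes


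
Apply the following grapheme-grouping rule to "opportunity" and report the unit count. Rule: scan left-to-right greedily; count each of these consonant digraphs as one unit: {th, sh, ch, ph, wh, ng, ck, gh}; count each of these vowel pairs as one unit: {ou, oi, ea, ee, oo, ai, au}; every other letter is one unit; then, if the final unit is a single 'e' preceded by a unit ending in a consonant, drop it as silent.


Word: "opportunity" (11 letters)
Left-to-right scan:
  (1) 'o' (letter)
  (2) 'p' (letter)
  (3) 'p' (letter)
  (4) 'o' (letter)
  (5) 'r' (letter)
  (6) 't' (letter)
  (7) 'u' (letter)
  (8) 'n' (letter)
  (9) 'i' (letter)
  (10) 't' (letter)
  (11) 'y' (letter)
Units from scan: 11
Sound units = 11 units


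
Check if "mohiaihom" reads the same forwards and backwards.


Word: "mohiaihom"
Reversed: "mohiaihom"
Forward == Backward? mohiaihom == mohiaihom
Palindrome = Yes


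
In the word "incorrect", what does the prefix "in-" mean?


Prefix: in-
As in: incorrect -> in- + correct
Meaning = not / into


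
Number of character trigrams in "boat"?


Word: "boat" (length 4)
Number of 3-grams = length - 3 + 1 = 4 - 3 + 1
= 2


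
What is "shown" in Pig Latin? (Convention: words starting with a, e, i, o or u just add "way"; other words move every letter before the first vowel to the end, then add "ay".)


Word: "shown"
Starts with consonant(s) → move to end, add 'ay'
Consonant cluster: "sh"
Pig Latin = "ownshay"


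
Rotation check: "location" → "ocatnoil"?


Word: "location", Candidate: "ocatnoil"
Method: check if candidate is substring of word+word
"locationlocation" contains "ocatnoil"? No
Is rotation = No


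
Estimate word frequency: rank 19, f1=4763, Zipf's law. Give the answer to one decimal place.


Zipf's law: f(r) = f(1) / r
f(1) = 4763
f(19) = 4763 / 19
= 250.7 occurrences


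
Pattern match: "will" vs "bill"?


Pattern of "will": [0, 1, 2, 2]
Pattern of "bill": [0, 1, 2, 2]
Patterns match
Same pattern = Yes


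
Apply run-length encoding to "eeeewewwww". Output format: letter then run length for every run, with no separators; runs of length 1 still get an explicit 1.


String: "eeeewewwww"
Scanning for consecutive runs:
  'e' x 4
  'w' x 1
  'e' x 1
  'w' x 4
RLE = "e4w1e1w4"


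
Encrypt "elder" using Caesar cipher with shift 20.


Word: "elder"
Shift: 20
Each letter → (letter + shift) mod 26:
  'e' (4) + 20 = 24 → 'y'
  'l' (11) + 20 = 5 → 'f'
  'd' (3) + 20 = 23 → 'x'
  'e' (4) + 20 = 24 → 'y'
  'r' (17) + 20 = 11 → 'l'
Result = "yfxyl"


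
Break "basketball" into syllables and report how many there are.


Word: "basketball"
Syllable breakdown: bas | ket | ball
Counting: 3 parts
= 3 syllables


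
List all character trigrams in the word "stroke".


Word: "stroke" (length 6)
Number of trigrams = 6 - 3 + 1 = 4
  Position 0: "str"
  Position 1: "tro"
  Position 2: "rok"
  Position 3: "oke"
Trigrams = "str", "tro", "rok", "oke"


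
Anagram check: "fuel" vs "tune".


Word 1: "fuel" → sorted: eflu
Word 2: "tune" → sorted: entu
Same letters? eflu != entu
Anagram = No


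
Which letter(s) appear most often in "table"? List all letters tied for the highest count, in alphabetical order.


Word: "table"
Letter counts:
  'a': 1
  'b': 1
  'e': 1
  'l': 1
  't': 1
Maximum count = 1
Most frequent = 'a', 'b', 'e', 'l', 't' (1 time each)


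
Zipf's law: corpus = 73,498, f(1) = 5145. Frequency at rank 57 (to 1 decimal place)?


Zipf's law: f(r) = f(1) / r
f(1) = 5145
f(57) = 5145 / 57
= 90.3 occurrences


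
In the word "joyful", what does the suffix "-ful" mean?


Suffix: -ful
As in: joyful -> joy + -ful
Meaning = full of


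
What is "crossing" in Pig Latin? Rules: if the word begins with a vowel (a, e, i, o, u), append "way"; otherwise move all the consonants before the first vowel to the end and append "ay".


Word: "crossing"
Starts with consonant(s) → move to end, add 'ay'
Consonant cluster: "cr"
Pig Latin = "ossingcray"


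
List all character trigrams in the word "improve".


Word: "improve" (length 7)
Number of trigrams = 7 - 3 + 1 = 5
  Position 0: "imp"
  Position 1: "mpr"
  Position 2: "pro"
  Position 3: "rov"
  Position 4: "ove"
Trigrams = "imp", "mpr", "pro", "rov", "ove"


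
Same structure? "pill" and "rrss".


Pattern of "pill": [0, 1, 2, 2]
Pattern of "rrss": [0, 0, 1, 1]
Patterns do not match
Same pattern = No


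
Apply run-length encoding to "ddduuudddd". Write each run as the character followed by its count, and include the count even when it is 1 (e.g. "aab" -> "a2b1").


String: "ddduuudddd"
Scanning for consecutive runs:
  'd' x 3
  'u' x 3
  'd' x 4
RLE = "d3u3d4"


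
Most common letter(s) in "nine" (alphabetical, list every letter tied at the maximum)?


Word: "nine"
Letter counts:
  'e': 1
  'i': 1
  'n': 2
Maximum count = 2
Most frequent = 'n' (2 times each)


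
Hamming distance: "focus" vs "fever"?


Comparing character by character (same length = 5):
  Pos 0: 'f' vs 'f' =
  Pos 1: 'o' vs 'e' !=
  Pos 2: 'c' vs 'v' !=
  Pos 3: 'u' vs 'e' !=
  Pos 4: 's' vs 'r' !=
Hamming distance = 4


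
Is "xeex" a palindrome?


Word: "xeex"
Reversed: "xeex"
Forward == Backward? xeex == xeex
Palindrome = Yes


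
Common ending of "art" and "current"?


Word 1: "art"
Word 2: "current"
Comparing from end:
  Pos -1: 't' == 't'
  Pos -2: 'r' != 'n' (stop)
LCS = "t" (length 1)


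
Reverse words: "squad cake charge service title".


Original: "squad cake charge service title"
Words (1..n): squad | cake | charge | service | title
Reversed (n..1): title | service | charge | cake | squad
Result = "title service charge cake squad"


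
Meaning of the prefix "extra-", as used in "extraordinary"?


Prefix: extra-
As in: extraordinary -> extra- + ordinary
Meaning = beyond


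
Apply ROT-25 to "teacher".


Word: "teacher"
Shift: 25
Each letter → (letter + shift) mod 26:
  't' (19) + 25 = 18 → 's'
  'e' (4) + 25 = 3 → 'd'
  'a' (0) + 25 = 25 → 'z'
  'c' (2) + 25 = 1 → 'b'
  'h' (7) + 25 = 6 → 'g'
  'e' (4) + 25 = 3 → 'd'
  'r' (17) + 25 = 16 → 'q'
Result = "sdzbgdq"


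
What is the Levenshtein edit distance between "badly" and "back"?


Word 1: "badly" (length 5)
Word 2: "back" (length 4)
One optimal edit sequence (insert/delete/substitute each cost 1):
  1. keep 'b'
  2. keep 'a'
  3. delete 'd'  (+1)
  4. substitute 'l' -> 'c'  (+1)
  5. substitute 'y' -> 'k'  (+1)
Total edit operations: 3
Edit distance = 3


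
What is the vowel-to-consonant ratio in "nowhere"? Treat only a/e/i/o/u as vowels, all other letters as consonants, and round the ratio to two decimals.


Word: "nowhere"
Vowels (a,e,i,o,u): 3
Consonants: 4
Ratio = 3/4
= 0.75


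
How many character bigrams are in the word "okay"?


Word: "okay" (length 4)
Number of 2-grams = length - 2 + 1 = 4 - 2 + 1
= 3


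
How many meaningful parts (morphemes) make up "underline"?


Word: "underline"
Morphemes: under- + line
Each morpheme carries meaning
= 2 morphemes


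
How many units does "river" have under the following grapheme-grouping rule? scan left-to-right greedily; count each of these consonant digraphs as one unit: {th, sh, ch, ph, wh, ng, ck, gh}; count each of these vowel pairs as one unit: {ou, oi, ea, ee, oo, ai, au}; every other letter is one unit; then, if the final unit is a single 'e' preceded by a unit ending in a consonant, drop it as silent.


Word: "river" (5 letters)
Left-to-right scan:
  1. 'r' (letter)
  2. 'i' (letter)
  3. 'v' (letter)
  4. 'e' (letter)
  5. 'r' (letter)
Units from scan: 5
Sound units = 5 units


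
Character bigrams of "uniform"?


Word: "uniform" (length 7)
Number of bigrams = 7 - 2 + 1 = 6
  Position 0: "un"
  Position 1: "ni"
  Position 2: "if"
  Position 3: "fo"
  Position 4: "or"
  Position 5: "rm"
Bigrams = "un", "ni", "if", "fo", "or", "rm"


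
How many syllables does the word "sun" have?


Word: "sun"
Syllable breakdown: sun
Counting: 1 part
= 1 syllable


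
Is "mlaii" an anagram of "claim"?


Word 1: "claim" → sorted: acilm
Word 2: "mlaii" → sorted: aiilm
Same letters? acilm != aiilm
Anagram = No


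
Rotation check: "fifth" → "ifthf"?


Word: "fifth", Candidate: "ifthf"
Method: check if candidate is substring of word+word
"fifthfifth" contains "ifthf"? Yes
Is rotation = Yes


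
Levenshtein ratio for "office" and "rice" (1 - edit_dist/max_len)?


Word 1: "office" (length 6)
Word 2: "rice" (length 4)
One optimal edit sequence:
  1. delete 'o'  (+1)
  2. delete 'f'  (+1)
  3. substitute 'f' -> 'r'  (+1)
  4. keep 'i'
  5. keep 'c'
  6. keep 'e'
Edit distance = 3
Max length = max(6, 4) = 6
Similarity = 1 - 3/6
= 0.5000


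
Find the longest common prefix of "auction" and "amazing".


Word 1: "auction"
Word 2: "amazing"
Comparing from start:
  Pos 0: 'a' == 'a'
  Pos 1: 'u' != 'm' (stop)
LCP = "a" (length 1)


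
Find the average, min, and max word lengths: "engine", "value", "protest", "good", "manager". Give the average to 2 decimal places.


Lengths: "engine"=6, "value"=5, "protest"=7, "good"=4, "manager"=7
Sum = 29, Count = 5
Average = 29/5 = 5.80
= avg=5.80, min=4, max=7


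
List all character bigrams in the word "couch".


Word: "couch" (length 5)
Number of bigrams = 5 - 2 + 1 = 4
  Position 0: "co"
  Position 1: "ou"
  Position 2: "uc"
  Position 3: "ch"
Bigrams = "co", "ou", "uc", "ch"


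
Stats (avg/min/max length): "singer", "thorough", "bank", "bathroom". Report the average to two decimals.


Lengths: "singer"=6, "thorough"=8, "bank"=4, "bathroom"=8
Sum = 26, Count = 4
Average = 26/4 = 6.50
= avg=6.50, min=4, max=8


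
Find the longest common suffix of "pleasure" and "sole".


Word 1: "pleasure"
Word 2: "sole"
Comparing from end:
  Pos -1: 'e' == 'e'
  Pos -2: 'r' != 'l' (stop)
LCS = "e" (length 1)


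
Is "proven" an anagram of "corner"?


Word 1: "corner" → sorted: cenorr
Word 2: "proven" → sorted: enoprv
Same letters? cenorr != enoprv
Anagram = No


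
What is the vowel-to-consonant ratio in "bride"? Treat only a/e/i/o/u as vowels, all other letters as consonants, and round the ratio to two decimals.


Word: "bride"
Vowels (a,e,i,o,u): 2
Consonants: 3
Ratio = 2/3
= 0.67


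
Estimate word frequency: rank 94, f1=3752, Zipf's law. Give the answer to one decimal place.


Zipf's law: f(r) = f(1) / r
f(1) = 3752
f(94) = 3752 / 94
= 39.9 occurrences


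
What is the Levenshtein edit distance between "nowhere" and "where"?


Word 1: "nowhere" (length 7)
Word 2: "where" (length 5)
One optimal edit sequence (insert/delete/substitute each cost 1):
  1. delete 'n'  (+1)
  2. delete 'o'  (+1)
  3. keep 'w'
  4. keep 'h'
  5. keep 'e'
  6. keep 'r'
  7. keep 'e'
Total edit operations: 2
Edit distance = 2


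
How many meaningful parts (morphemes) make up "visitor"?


Word: "visitor"
Morphemes: visit / -or
Each morpheme carries meaning
= 2 morphemes


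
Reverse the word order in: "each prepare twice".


Original: "each prepare twice"
Words (1..n): each | prepare | twice
Reversed (n..1): twice | prepare | each
Result = "twice prepare each"


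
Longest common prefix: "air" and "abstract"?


Word 1: "air"
Word 2: "abstract"
Comparing from start:
  Pos 0: 'a' == 'a'
  Pos 1: 'i' != 'b' (stop)
LCP = "a" (length 1)


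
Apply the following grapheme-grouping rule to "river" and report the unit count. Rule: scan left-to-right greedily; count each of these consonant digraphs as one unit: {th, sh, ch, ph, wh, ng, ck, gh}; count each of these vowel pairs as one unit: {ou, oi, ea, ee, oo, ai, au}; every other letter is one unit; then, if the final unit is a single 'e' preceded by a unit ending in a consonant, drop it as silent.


Word: "river" (5 letters)
Left-to-right scan:
  [1] 'r' (letter)
  [2] 'i' (letter)
  [3] 'v' (letter)
  [4] 'e' (letter)
  [5] 'r' (letter)
Units from scan: 5
Sound units = 5 units
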